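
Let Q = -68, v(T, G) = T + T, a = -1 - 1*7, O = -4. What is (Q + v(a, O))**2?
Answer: 7056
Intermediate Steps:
a = -8 (a = -1 - 7 = -8)
v(T, G) = 2*T
(Q + v(a, O))**2 = (-68 + 2*(-8))**2 = (-68 - 16)**2 = (-84)**2 = 7056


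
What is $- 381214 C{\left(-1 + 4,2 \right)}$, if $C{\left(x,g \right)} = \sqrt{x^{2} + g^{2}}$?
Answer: $- 381214 \sqrt{13} \approx -1.3745 \cdot 10^{6}$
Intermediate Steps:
$C{\left(x,g \right)} = \sqrt{g^{2} + x^{2}}$
$- 381214 C{\left(-1 + 4,2 \right)} = - 381214 \sqrt{2^{2} + \left(-1 + 4\right)^{2}} = - 381214 \sqrt{4 + 3^{2}} = - 381214 \sqrt{4 + 9} = - 381214 \sqrt{13}$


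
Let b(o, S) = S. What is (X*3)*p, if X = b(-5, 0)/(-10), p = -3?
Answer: 0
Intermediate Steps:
X = 0 (X = 0/(-10) = 0*(-1/10) = 0)
(X*3)*p = (0*3)*(-3) = 0*(-3) = 0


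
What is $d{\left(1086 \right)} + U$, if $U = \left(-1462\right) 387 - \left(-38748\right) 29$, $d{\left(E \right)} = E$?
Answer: $558984$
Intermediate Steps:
$U = 557898$ ($U = -565794 - -1123692 = -565794 + 1123692 = 557898$)
$d{\left(1086 \right)} + U = 1086 + 557898 = 558984$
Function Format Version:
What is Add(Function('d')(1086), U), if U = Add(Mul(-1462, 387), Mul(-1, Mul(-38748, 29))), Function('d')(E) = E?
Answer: 558984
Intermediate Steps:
U = 557898 (U = Add(-565794, Mul(-1, -1123692)) = Add(-565794, 1123692) = 557898)
Add(Function('d')(1086), U) = Add(1086, 557898) = 558984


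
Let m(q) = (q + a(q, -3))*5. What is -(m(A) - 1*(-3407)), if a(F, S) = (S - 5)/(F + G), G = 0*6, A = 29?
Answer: -102968/29 ≈ -3550.6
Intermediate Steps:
G = 0
a(F, S) = (-5 + S)/F (a(F, S) = (S - 5)/(F + 0) = (-5 + S)/F)
m(q) = -40/q + 5*q (m(q) = (q + (-5 - 3)/q)*5 = (q - 8/q)*5 = -40/q + 5*q)
-(m(A) - 1*(-3407)) = -((-40/29 + 5*29) - 1*(-3407)) = -((-40*1/29 + 145) + 3407) = -((-40/29 + 145) + 3407) = -(4165/29 + 3407) = -1*102968/29 = -102968/29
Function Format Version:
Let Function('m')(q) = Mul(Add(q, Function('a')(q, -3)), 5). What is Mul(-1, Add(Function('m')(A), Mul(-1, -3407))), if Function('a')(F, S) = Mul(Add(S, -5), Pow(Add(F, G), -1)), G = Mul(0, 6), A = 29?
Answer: Rational(-102968, 29) ≈ -3550.6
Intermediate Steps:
G = 0
Function('a')(F, S) = Mul(Pow(F, -1), Add(-5, S)) (Function('a')(F, S) = Mul(Add(S, -5), Pow(Add(F, 0), -1)) = Mul(Add(-5, S), Pow(F, -1)) = Mul(Pow(F, -1), Add(-5, S)))
Function('m')(q) = Add(Mul(-40, Pow(q, -1)), Mul(5, q)) (Function('m')(q) = Mul(Add(q, Mul(Pow(q, -1), Add(-5, -3))), 5) = Mul(Add(q, Mul(Pow(q, -1), -8)), 5) = Mul(Add(q, Mul(-8, Pow(q, -1))), 5) = Add(Mul(-40, Pow(q, -1)), Mul(5, q)))
Mul(-1, Add(Function('m')(A), Mul(-1, -3407))) = Mul(-1, Add(Add(Mul(-40, Pow(29, -1)), Mul(5, 29)), Mul(-1, -3407))) = Mul(-1, Add(Add(Mul(-40, Rational(1, 29)), 145), 3407)) = Mul(-1, Add(Add(Rational(-40, 29), 145), 3407)) = Mul(-1, Add(Rational(4165, 29), 3407)) = Mul(-1, Rational(102968, 29)) = Rational(-102968, 29)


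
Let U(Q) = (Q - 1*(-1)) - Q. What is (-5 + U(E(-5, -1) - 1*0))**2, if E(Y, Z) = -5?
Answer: 16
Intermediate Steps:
U(Q) = 1 (U(Q) = (Q + 1) - Q = (1 + Q) - Q = 1)
(-5 + U(E(-5, -1) - 1*0))**2 = (-5 + 1)**2 = (-4)**2 = 16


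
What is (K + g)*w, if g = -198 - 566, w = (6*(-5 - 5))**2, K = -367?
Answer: -4071600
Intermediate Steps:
w = 3600 (w = (6*(-10))**2 = (-60)**2 = 3600)
g = -764
(K + g)*w = (-367 - 764)*3600 = -1131*3600 = -4071600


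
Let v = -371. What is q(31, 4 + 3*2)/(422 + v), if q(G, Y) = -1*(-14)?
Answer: 14/51 ≈ 0.27451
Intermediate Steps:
q(G, Y) = 14
q(31, 4 + 3*2)/(422 + v) = 14/(422 - 371) = 14/51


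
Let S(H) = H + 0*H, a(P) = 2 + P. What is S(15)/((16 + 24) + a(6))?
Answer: 5/16 ≈ 0.31250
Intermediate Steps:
S(H) = H (S(H) = H + 0 = H)
S(15)/((16 + 24) + a(6)) = 15/((16 + 24) + (2 + 6)) = 15/(40 + 8) = 15/48 = 15*(1/48) = 5/16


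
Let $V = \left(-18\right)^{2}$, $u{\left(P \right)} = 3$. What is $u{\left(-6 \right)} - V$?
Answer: $-321$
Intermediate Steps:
$V = 324$
$u{\left(-6 \right)} - V = 3 - 324 = -321$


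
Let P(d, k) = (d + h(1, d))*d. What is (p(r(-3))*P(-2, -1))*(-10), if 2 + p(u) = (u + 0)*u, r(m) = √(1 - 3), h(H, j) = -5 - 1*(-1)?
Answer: 480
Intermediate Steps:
h(H, j) = -4 (h(H, j) = -5 + 1 = -4)
P(d, k) = d*(-4 + d) (P(d, k) = (d - 4)*d = (-4 + d)*d = d*(-4 + d))
r(m) = I*√2 (r(m) = √(-2) = I*√2)
p(u) = -2 + u² (p(u) = -2 + (u + 0)*u = -2 + u*u = -2 + u²)
(p(r(-3))*P(-2, -1))*(-10) = ((-2 + (I*√2)²)*(-2*(-4 - 2)))*(-10) = ((-2 - 2)*(-2*(-6)))*(-10) = -4*12*(-10) = -48*(-10) = 480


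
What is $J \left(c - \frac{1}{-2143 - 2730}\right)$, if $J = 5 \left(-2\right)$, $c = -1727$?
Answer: $\frac{84156700}{4873} \approx 17270.0$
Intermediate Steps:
$J = -10$
$J \left(c - \frac{1}{-2143 - 2730}\right) = - 10 \left(-1727 - \frac{1}{-2143 - 2730}\right) = - 10 \left(-1727 - \frac{1}{-4873}\right) = - 10 \left(-1727 - - \frac{1}{4873}\right) = - 10 \left(-1727 + \frac{1}{4873}\right) = \left(-10\right) \left(- \frac{8415670}{4873}\right) = \frac{84156700}{4873}$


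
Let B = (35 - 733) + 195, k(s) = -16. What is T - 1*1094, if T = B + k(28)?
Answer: -1613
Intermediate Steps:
B = -503 (B = -698 + 195 = -503)
T = -519 (T = -503 - 16 = -519)
T - 1*1094 = -519 - 1*1094 = -519 - 1094 = -1613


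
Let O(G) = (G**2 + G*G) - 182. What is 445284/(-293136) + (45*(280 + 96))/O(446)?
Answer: -15421803/10444940 ≈ -1.4765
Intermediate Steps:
O(G) = -182 + 2*G**2 (O(G) = (G**2 + G**2) - 182 = 2*G**2 - 182 = -182 + 2*G**2)
445284/(-293136) + (45*(280 + 96))/O(446) = 445284/(-293136) + (45*(280 + 96))/(-182 + 2*446**2) = 445284*(-1/293136) + (45*376)/(-182 + 2*198916) = -1197/788 + 16920/(-182 + 397832) = -1197/788 + 16920/397650 = -1197/788 + 16920*(1/397650) = -1197/788 + 564/13255 = -15421803/10444940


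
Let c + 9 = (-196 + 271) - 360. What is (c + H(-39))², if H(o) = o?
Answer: 110889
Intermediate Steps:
c = -294 (c = -9 + ((-196 + 271) - 360) = -9 + (75 - 360) = -9 - 285 = -294)
(c + H(-39))² = (-294 - 39)² = (-333)² = 110889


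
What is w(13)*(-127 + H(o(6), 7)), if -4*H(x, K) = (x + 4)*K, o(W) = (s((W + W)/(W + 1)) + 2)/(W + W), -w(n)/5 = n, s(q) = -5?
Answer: 138905/16 ≈ 8681.6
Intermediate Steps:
w(n) = -5*n
o(W) = -3/(2*W) (o(W) = (-5 + 2)/(W + W) = -3*1/(2*W) = -3/(2*W))
H(x, K) = -K*(4 + x)/4 (H(x, K) = -(x + 4)*K/4 = -(4 + x)*K/4 = -K*(4 + x)/4)
w(13)*(-127 + H(o(6), 7)) = (-5*13)*(-127 - ¼*7*(4 - 3/2/6)) = -65*(-127 - ¼*7*(4 - 3/2*⅙)) = -65*(-127 - ¼*7*(4 - ¼)) = -65*(-127 - ¼*7*15/4) = -65*(-127 - 105/16) = -65*(-2137/16) = 138905/16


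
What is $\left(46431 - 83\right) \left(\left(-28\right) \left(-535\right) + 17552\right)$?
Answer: $1507793136$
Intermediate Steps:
$\left(46431 - 83\right) \left(\left(-28\right) \left(-535\right) + 17552\right) = 46348 \left(14980 + 17552\right) = 46348 \cdot 32532 = 1507793136$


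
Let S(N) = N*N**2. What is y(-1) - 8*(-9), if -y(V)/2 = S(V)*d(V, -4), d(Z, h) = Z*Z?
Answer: 74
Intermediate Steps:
d(Z, h) = Z**2
S(N) = N**3
y(V) = -2*V**5 (y(V) = -2*V**3*V**2 = -2*V**5)
y(-1) - 8*(-9) = -2*(-1)**5 - 8*(-9) = -2*(-1) + 72 = 2 + 72 = 74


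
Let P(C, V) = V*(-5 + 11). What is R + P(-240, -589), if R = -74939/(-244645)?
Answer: -864500491/244645 ≈ -3533.7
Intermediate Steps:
P(C, V) = 6*V (P(C, V) = V*6 = 6*V)
R = 74939/244645 (R = -74939*(-1/244645) = 74939/244645 ≈ 0.30632)
R + P(-240, -589) = 74939/244645 + 6*(-589) = 74939/244645 - 3534 = -864500491/244645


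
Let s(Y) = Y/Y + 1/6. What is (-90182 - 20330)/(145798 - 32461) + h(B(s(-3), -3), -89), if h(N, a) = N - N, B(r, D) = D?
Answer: -110512/113337 ≈ -0.97507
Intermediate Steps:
s(Y) = 7/6 (s(Y) = 1 + 1*(⅙) = 1 + ⅙ = 7/6)
h(N, a) = 0
(-90182 - 20330)/(145798 - 32461) + h(B(s(-3), -3), -89) = (-90182 - 20330)/(145798 - 32461) + 0 = -110512/113337 + 0 = -110512/113337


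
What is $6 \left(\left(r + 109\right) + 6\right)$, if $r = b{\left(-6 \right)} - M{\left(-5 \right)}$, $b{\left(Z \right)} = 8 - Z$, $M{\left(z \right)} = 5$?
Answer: $744$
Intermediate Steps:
$r = 9$ ($r = \left(8 - -6\right) - 5 = \left(8 + 6\right) - 5 = 14 - 5 = 9$)
$6 \left(\left(r + 109\right) + 6\right) = 6 \left(\left(9 + 109\right) + 6\right) = 6 \left(118 + 6\right) = 6 \cdot 124 = 744$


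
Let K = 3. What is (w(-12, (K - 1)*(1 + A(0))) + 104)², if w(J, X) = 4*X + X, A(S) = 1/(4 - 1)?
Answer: 123904/9 ≈ 13767.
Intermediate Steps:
A(S) = ⅓ (A(S) = 1/3 = ⅓)
w(J, X) = 5*X
(w(-12, (K - 1)*(1 + A(0))) + 104)² = (5*((3 - 1)*(1 + ⅓)) + 104)² = (5*(2*(4/3)) + 104)² = (5*(8/3) + 104)² = (40/3 + 104)² = (352/3)² = 123904/9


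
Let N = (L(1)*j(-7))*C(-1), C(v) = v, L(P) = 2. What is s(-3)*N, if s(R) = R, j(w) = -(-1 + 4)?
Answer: -18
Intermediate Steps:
j(w) = -3 (j(w) = -1*3 = -3)
N = 6 (N = (2*(-3))*(-1) = -6*(-1) = 6)
s(-3)*N = -3*6 = -18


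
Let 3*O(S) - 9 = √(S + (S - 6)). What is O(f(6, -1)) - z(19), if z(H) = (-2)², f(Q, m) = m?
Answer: -1 + 2*I*√2/3 ≈ -1.0 + 0.94281*I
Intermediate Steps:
z(H) = 4
O(S) = 3 + √(-6 + 2*S)/3 (O(S) = 3 + √(S + (S - 6))/3 = 3 + √(S + (-6 + S))/3 = 3 + √(-6 + 2*S)/3)
O(f(6, -1)) - z(19) = (3 + √(-6 + 2*(-1))/3) - 1*4 = (3 + √(-6 - 2)/3) - 4 = (3 + √(-8)/3) - 4 = (3 + (2*I*√2)/3) - 4 = (3 + 2*I*√2/3) - 4 = -1 + 2*I*√2/3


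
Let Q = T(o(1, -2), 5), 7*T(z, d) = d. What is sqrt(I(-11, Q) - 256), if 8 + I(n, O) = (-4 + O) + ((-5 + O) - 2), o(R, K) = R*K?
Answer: I*sqrt(13405)/7 ≈ 16.54*I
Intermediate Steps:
o(R, K) = K*R
T(z, d) = d/7
Q = 5/7 (Q = (1/7)*5 = 5/7 ≈ 0.71429)
I(n, O) = -19 + 2*O (I(n, O) = -8 + ((-4 + O) + ((-5 + O) - 2)) = -8 + ((-4 + O) + (-7 + O)) = -8 + (-11 + 2*O) = -19 + 2*O)
sqrt(I(-11, Q) - 256) = sqrt((-19 + 2*(5/7)) - 256) = sqrt((-19 + 10/7) - 256) = sqrt(-123/7 - 256) = sqrt(-1915/7) = I*sqrt(13405)/7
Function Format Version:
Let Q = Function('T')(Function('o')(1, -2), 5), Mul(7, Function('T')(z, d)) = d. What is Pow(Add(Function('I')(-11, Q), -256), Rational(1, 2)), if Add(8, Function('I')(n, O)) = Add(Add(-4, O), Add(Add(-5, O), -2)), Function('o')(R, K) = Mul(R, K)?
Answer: Mul(Rational(1, 7), I, Pow(13405, Rational(1, 2))) ≈ Mul(16.540, I)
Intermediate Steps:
Function('o')(R, K) = Mul(K, R)
Function('T')(z, d) = Mul(Rational(1, 7), d)
Q = Rational(5, 7) (Q = Mul(Rational(1, 7), 5) = Rational(5, 7) ≈ 0.71429)
Function('I')(n, O) = Add(-19, Mul(2, O)) (Function('I')(n, O) = Add(-8, Add(Add(-4, O), Add(Add(-5, O), -2))) = Add(-8, Add(Add(-4, O), Add(-7, O))) = Add(-8, Add(-11, Mul(2, O))) = Add(-19, Mul(2, O)))
Pow(Add(Function('I')(-11, Q), -256), Rational(1, 2)) = Pow(Add(Add(-19, Mul(2, Rational(5, 7))), -256), Rational(1, 2)) = Pow(Add(Add(-19, Rational(10, 7)), -256), Rational(1, 2)) = Pow(Add(Rational(-123, 7), -256), Rational(1, 2)) = Pow(Rational(-1915, 7), Rational(1, 2)) = Mul(Rational(1, 7), I, Pow(13405, Rational(1, 2)))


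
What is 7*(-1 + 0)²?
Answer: 7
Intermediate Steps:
7*(-1 + 0)² = 7*(-1)² = 7*1 = 7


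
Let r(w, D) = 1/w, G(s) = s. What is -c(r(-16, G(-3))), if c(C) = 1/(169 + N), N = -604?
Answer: 1/435 ≈ 0.0022989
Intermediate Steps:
c(C) = -1/435 (c(C) = 1/(169 - 604) = 1/(-435) = -1/435)
-c(r(-16, G(-3))) = -1*(-1/435) = 1/435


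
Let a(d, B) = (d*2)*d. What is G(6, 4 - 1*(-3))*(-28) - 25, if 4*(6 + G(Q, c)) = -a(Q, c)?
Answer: 647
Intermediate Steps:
a(d, B) = 2*d² (a(d, B) = (2*d)*d = 2*d²)
G(Q, c) = -6 - Q²/2 (G(Q, c) = -6 + (-2*Q²)/4 = -6 - Q²/2)
G(6, 4 - 1*(-3))*(-28) - 25 = (-6 - ½*6²)*(-28) - 25 = (-6 - ½*36)*(-28) - 25 = (-6 - 18)*(-28) - 25 = -24*(-28) - 25 = 672 - 25 = 647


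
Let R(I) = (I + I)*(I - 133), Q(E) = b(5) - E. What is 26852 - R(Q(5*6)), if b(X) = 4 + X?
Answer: 20384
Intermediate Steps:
Q(E) = 9 - E (Q(E) = (4 + 5) - E = 9 - E)
R(I) = 2*I*(-133 + I) (R(I) = (2*I)*(-133 + I) = 2*I*(-133 + I))
26852 - R(Q(5*6)) = 26852 - 2*(9 - 5*6)*(-133 + (9 - 5*6)) = 26852 - 2*(9 - 1*30)*(-133 + (9 - 1*30)) = 26852 - 2*(9 - 30)*(-133 + (9 - 30)) = 26852 - 2*(-21)*(-133 - 21) = 26852 - 2*(-21)*(-154) = 26852 - 1*6468 = 26852 - 6468 = 20384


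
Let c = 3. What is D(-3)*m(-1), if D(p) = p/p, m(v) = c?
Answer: 3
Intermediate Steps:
m(v) = 3
D(p) = 1
D(-3)*m(-1) = 1*3 = 3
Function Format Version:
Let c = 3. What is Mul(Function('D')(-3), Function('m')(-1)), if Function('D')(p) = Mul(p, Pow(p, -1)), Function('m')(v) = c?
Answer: 3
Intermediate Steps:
Function('m')(v) = 3
Function('D')(p) = 1
Mul(Function('D')(-3), Function('m')(-1)) = Mul(1, 3) = 3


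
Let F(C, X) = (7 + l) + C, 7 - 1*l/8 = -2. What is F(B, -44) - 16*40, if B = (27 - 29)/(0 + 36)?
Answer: -10099/18 ≈ -561.06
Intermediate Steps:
l = 72 (l = 56 - 8*(-2) = 56 + 16 = 72)
B = -1/18 (B = -2/36 = -2*1/36 = -1/18 ≈ -0.055556)
F(C, X) = 79 + C (F(C, X) = (7 + 72) + C = 79 + C)
F(B, -44) - 16*40 = (79 - 1/18) - 16*40 = 1421/18 - 640 = -10099/18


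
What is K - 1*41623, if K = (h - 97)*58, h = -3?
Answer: -47423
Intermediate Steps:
K = -5800 (K = (-3 - 97)*58 = -100*58 = -5800)
K - 1*41623 = -5800 - 1*41623 = -5800 - 41623 = -47423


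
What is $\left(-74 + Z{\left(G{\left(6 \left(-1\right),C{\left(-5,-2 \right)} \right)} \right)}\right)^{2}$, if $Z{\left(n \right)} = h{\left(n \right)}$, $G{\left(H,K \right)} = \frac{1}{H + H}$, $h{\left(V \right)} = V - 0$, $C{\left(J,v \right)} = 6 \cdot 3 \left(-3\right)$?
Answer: $\frac{790321}{144} \approx 5488.3$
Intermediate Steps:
$C{\left(J,v \right)} = -54$ ($C{\left(J,v \right)} = 18 \left(-3\right) = -54$)
$h{\left(V \right)} = V$ ($h{\left(V \right)} = V + 0 = V$)
$G{\left(H,K \right)} = \frac{1}{2 H}$
$Z{\left(n \right)} = n$
$\left(-74 + Z{\left(G{\left(6 \left(-1\right),C{\left(-5,-2 \right)} \right)} \right)}\right)^{2} = \left(-74 + \frac{1}{2 \cdot 6 \left(-1\right)}\right)^{2} = \left(-74 + \frac{1}{2 \left(-6\right)}\right)^{2} = \left(-74 + \frac{1}{2} \left(- \frac{1}{6}\right)\right)^{2} = \left(-74 - \frac{1}{12}\right)^{2} = \left(- \frac{889}{12}\right)^{2} = \frac{790321}{144}$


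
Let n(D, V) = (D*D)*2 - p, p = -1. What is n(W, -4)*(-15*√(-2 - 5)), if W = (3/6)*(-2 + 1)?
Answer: -45*I*√7/2 ≈ -59.529*I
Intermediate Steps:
W = -½ (W = (3*(⅙))*(-1) = (½)*(-1) = -½ ≈ -0.50000)
n(D, V) = 1 + 2*D² (n(D, V) = (D*D)*2 - 1*(-1) = D²*2 + 1 = 2*D² + 1 = 1 + 2*D²)
n(W, -4)*(-15*√(-2 - 5)) = (1 + 2*(-½)²)*(-15*√(-2 - 5)) = (1 + 2*(¼))*(-15*I*√7) = (1 + ½)*(-15*I*√7) = 3*(-15*I*√7)/2 = -45*I*√7/2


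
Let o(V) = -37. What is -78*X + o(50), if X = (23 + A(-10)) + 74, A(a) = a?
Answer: -6823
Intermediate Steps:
X = 87 (X = (23 - 10) + 74 = 13 + 74 = 87)
-78*X + o(50) = -78*87 - 37 = -6786 - 37 = -6823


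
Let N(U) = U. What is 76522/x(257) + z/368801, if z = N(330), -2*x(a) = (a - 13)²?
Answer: -14105783341/5489234084 ≈ -2.5697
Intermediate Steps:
x(a) = -(-13 + a)²/2 (x(a) = -(a - 13)²/2 = -(-13 + a)²/2)
z = 330
76522/x(257) + z/368801 = 76522/((-(-13 + 257)²/2)) + 330/368801 = 76522/((-½*244²)) + 330*(1/368801) = 76522/((-½*59536)) + 330/368801 = 76522/(-29768) + 330/368801 = 76522*(-1/29768) + 330/368801 = -38261/14884 + 330/368801 = -14105783341/5489234084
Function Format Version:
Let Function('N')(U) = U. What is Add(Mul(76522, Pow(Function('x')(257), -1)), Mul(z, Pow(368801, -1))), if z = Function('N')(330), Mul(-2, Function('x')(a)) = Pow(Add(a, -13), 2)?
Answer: Rational(-14105783341, 5489234084) ≈ -2.5697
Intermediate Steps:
Function('x')(a) = Mul(Rational(-1, 2), Pow(Add(-13, a), 2)) (Function('x')(a) = Mul(Rational(-1, 2), Pow(Add(a, -13), 2)) = Mul(Rational(-1, 2), Pow(Add(-13, a), 2)))
z = 330
Add(Mul(76522, Pow(Function('x')(257), -1)), Mul(z, Pow(368801, -1))) = Add(Mul(76522, Pow(Mul(Rational(-1, 2), Pow(Add(-13, 257), 2)), -1)), Mul(330, Pow(368801, -1))) = Add(Mul(76522, Pow(Mul(Rational(-1, 2), Pow(244, 2)), -1)), Mul(330, Rational(1, 368801))) = Add(Mul(76522, Pow(Mul(Rational(-1, 2), 59536), -1)), Rational(330, 368801)) = Add(Mul(76522, Pow(-29768, -1)), Rational(330, 368801)) = Add(Mul(76522, Rational(-1, 29768)), Rational(330, 368801)) = Add(Rational(-38261, 14884), Rational(330, 368801)) = Rational(-14105783341, 5489234084)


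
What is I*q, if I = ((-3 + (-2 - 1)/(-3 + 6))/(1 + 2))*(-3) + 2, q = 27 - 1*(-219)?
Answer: 1476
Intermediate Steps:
q = 246 (q = 27 + 219 = 246)
I = 6 (I = ((-3 - 3/3)/3)*(-3) + 2 = ((-3 - 3*⅓)*(⅓))*(-3) + 2 = ((-3 - 1)*(⅓))*(-3) + 2 = -4*⅓*(-3) + 2 = -4/3*(-3) + 2 = 4 + 2 = 6)
I*q = 6*246 = 1476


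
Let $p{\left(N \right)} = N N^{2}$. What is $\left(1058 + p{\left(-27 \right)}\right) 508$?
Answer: $-9461500$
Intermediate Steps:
$p{\left(N \right)} = N^{3}$
$\left(1058 + p{\left(-27 \right)}\right) 508 = \left(1058 + \left(-27\right)^{3}\right) 508 = \left(1058 - 19683\right) 508 = \left(-18625\right) 508 = -9461500$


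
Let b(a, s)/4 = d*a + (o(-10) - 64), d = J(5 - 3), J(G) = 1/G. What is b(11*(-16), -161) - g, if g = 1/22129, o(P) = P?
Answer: -14339593/22129 ≈ -648.00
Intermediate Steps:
g = 1/22129 ≈ 4.5190e-5
d = 1/2 (d = 1/(5 - 3) = 1/2 ≈ 0.50000)
b(a, s) = -296 + 2*a (b(a, s) = 4*(a/2 + (-10 - 64)) = 4*(a/2 - 74) = 4*(-74 + a/2) = -296 + 2*a)
b(11*(-16), -161) - g = (-296 + 2*(11*(-16))) - 1*1/22129 = (-296 + 2*(-176)) - 1/22129 = (-296 - 352) - 1/22129 = -648 - 1/22129 = -14339593/22129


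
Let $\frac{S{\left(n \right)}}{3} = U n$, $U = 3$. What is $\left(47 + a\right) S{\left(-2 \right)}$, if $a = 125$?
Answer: $-3096$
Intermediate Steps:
$S{\left(n \right)} = 9 n$ ($S{\left(n \right)} = 3 \cdot 3 n = 9 n$)
$\left(47 + a\right) S{\left(-2 \right)} = \left(47 + 125\right) 9 \left(-2\right) = 172 \left(-18\right) = -3096$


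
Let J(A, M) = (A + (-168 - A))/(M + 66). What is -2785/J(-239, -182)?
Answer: -80765/42 ≈ -1923.0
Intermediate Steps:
J(A, M) = -168/(66 + M)
-2785/J(-239, -182) = -2785/((-168/(66 - 182))) = -2785/((-168/(-116))) = -2785/((-168*(-1/116))) = -2785/42/29 = -2785*29/42 = -80765/42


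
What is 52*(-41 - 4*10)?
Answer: -4212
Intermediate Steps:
52*(-41 - 4*10) = 52*(-41 - 40) = 52*(-81) = -4212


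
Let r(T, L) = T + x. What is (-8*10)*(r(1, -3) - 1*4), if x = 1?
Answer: 160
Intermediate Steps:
r(T, L) = 1 + T (r(T, L) = T + 1 = 1 + T)
(-8*10)*(r(1, -3) - 1*4) = (-8*10)*((1 + 1) - 1*4) = -80*(2 - 4) = -80*(-2) = 160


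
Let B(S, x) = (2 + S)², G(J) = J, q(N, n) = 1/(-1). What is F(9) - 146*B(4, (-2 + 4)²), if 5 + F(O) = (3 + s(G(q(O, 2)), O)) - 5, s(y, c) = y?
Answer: -5264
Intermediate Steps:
q(N, n) = -1 (q(N, n) = 1*(-1) = -1)
F(O) = -8 (F(O) = -5 + ((3 - 1) - 5) = -5 + (2 - 5) = -5 - 3 = -8)
F(9) - 146*B(4, (-2 + 4)²) = -8 - 146*(2 + 4)² = -8 - 146*6² = -8 - 146*36 = -8 - 5256 = -5264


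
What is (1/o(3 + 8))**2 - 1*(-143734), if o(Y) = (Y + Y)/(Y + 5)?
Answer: 17391878/121 ≈ 1.4373e+5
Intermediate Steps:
o(Y) = 2*Y/(5 + Y) (o(Y) = (2*Y)/(5 + Y) = 2*Y/(5 + Y))
(1/o(3 + 8))**2 - 1*(-143734) = (1/(2*(3 + 8)/(5 + (3 + 8))))**2 - 1*(-143734) = (1/(2*11/(5 + 11)))**2 + 143734 = (1/(2*11/16))**2 + 143734 = (1/(2*11*(1/16)))**2 + 143734 = (1/(11/8))**2 + 143734 = (8/11)**2 + 143734 = 64/121 + 143734 = 17391878/121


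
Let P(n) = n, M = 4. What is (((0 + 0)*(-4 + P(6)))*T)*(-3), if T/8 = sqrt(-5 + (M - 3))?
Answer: 0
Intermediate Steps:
T = 16*I (T = 8*sqrt(-5 + (4 - 3)) = 8*sqrt(-5 + 1) = 8*sqrt(-4) = 8*(2*I) = 16*I ≈ 16.0*I)
(((0 + 0)*(-4 + P(6)))*T)*(-3) = (((0 + 0)*(-4 + 6))*(16*I))*(-3) = ((0*2)*(16*I))*(-3) = (0*(16*I))*(-3) = 0*(-3) = 0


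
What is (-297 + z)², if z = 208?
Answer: 7921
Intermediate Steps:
(-297 + z)² = (-297 + 208)² = (-89)² = 7921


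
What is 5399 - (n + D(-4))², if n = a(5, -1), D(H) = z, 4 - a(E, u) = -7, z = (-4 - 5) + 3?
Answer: 5374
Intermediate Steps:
z = -6 (z = -9 + 3 = -6)
a(E, u) = 11 (a(E, u) = 4 - 1*(-7) = 4 + 7 = 11)
D(H) = -6
n = 11
5399 - (n + D(-4))² = 5399 - (11 - 6)² = 5399 - 1*5² = 5399 - 1*25 = 5399 - 25 = 5374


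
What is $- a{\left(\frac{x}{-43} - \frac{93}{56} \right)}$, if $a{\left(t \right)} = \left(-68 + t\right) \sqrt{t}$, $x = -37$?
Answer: $\frac{165671 i \sqrt{1160054}}{2899232} \approx 61.546 i$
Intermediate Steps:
$a{\left(t \right)} = \sqrt{t} \left(-68 + t\right)$
$- a{\left(\frac{x}{-43} - \frac{93}{56} \right)} = - \sqrt{- \frac{37}{-43} - \frac{93}{56}} \left(-68 - \left(- \frac{37}{43} + \frac{93}{56}\right)\right) = - \sqrt{\left(-37\right) \left(- \frac{1}{43}\right) - \frac{93}{56}} \left(-68 - \frac{1927}{2408}\right) = - \sqrt{\frac{37}{43} - \frac{93}{56}} \left(-68 + \left(\frac{37}{43} - \frac{93}{56}\right)\right) = - \sqrt{- \frac{1927}{2408}} \left(-68 - \frac{1927}{2408}\right) = - \frac{\frac{i \sqrt{1160054}}{1204} \left(-165671\right)}{2408} = - \frac{\left(-165671\right) i \sqrt{1160054}}{2899232} = \frac{165671 i \sqrt{1160054}}{2899232}$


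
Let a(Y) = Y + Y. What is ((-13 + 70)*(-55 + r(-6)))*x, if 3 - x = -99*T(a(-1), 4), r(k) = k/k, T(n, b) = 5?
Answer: -1532844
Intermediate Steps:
a(Y) = 2*Y
r(k) = 1
x = 498 (x = 3 - (-99)*5 = 3 - 1*(-495) = 3 + 495 = 498)
((-13 + 70)*(-55 + r(-6)))*x = ((-13 + 70)*(-55 + 1))*498 = (57*(-54))*498 = -3078*498 = -1532844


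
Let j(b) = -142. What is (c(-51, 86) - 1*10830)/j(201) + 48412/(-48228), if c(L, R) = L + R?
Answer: 128436689/1712094 ≈ 75.017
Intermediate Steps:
(c(-51, 86) - 1*10830)/j(201) + 48412/(-48228) = ((-51 + 86) - 1*10830)/(-142) + 48412/(-48228) = (35 - 10830)*(-1/142) + 48412*(-1/48228) = -10795*(-1/142) - 12103/12057 = 10795/142 - 12103/12057 = 128436689/1712094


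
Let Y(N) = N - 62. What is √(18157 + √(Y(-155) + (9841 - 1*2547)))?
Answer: √(18157 + √7077) ≈ 135.06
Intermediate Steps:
Y(N) = -62 + N
√(18157 + √(Y(-155) + (9841 - 1*2547))) = √(18157 + √((-62 - 155) + (9841 - 1*2547))) = √(18157 + √(-217 + (9841 - 2547))) = √(18157 + √(-217 + 7294)) = √(18157 + √7077)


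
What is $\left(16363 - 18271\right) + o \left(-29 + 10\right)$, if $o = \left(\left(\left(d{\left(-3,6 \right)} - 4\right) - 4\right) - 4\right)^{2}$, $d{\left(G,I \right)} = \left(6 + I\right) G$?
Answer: $-45684$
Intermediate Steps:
$d{\left(G,I \right)} = G \left(6 + I\right)$
$o = 2304$ ($o = \left(\left(\left(- 3 \left(6 + 6\right) - 4\right) - 4\right) - 4\right)^{2} = \left(\left(\left(\left(-3\right) 12 - 4\right) - 4\right) - 4\right)^{2} = \left(\left(\left(-36 - 4\right) - 4\right) - 4\right)^{2} = \left(\left(-40 - 4\right) - 4\right)^{2} = \left(-44 - 4\right)^{2} = \left(-48\right)^{2} = 2304$)
$\left(16363 - 18271\right) + o \left(-29 + 10\right) = \left(16363 - 18271\right) + 2304 \left(-29 + 10\right) = -1908 + 2304 \left(-19\right) = -1908 - 43776 = -45684$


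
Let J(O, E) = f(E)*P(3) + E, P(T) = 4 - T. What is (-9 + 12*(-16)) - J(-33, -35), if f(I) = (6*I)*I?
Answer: -7516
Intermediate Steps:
f(I) = 6*I**2
J(O, E) = E + 6*E**2 (J(O, E) = (6*E**2)*(4 - 1*3) + E = (6*E**2)*(4 - 3) + E = (6*E**2)*1 + E = 6*E**2 + E = E + 6*E**2)
(-9 + 12*(-16)) - J(-33, -35) = (-9 + 12*(-16)) - (-35)*(1 + 6*(-35)) = (-9 - 192) - (-35)*(1 - 210) = -201 - (-35)*(-209) = -201 - 1*7315 = -201 - 7315 = -7516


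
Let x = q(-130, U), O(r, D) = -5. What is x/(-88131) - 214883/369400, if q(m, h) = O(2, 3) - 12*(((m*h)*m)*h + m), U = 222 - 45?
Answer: 2346971219009327/32555591400 ≈ 72091.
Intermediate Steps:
U = 177
q(m, h) = -5 - 12*m - 12*h²*m² (q(m, h) = -5 - 12*(((m*h)*m)*h + m) = -5 - 12*(((h*m)*m)*h + m) = -5 - 12*((h*m²)*h + m) = -5 - 12*(h²*m² + m) = -5 - 12*(m + h²*m²) = -5 + (-12*m - 12*h²*m²) = -5 - 12*m - 12*h²*m²)
x = -6353519645 (x = -5 - 12*(-130) - 12*177²*(-130)² = -5 + 1560 - 12*31329*16900 = -5 + 1560 - 6353521200 = -6353519645)
x/(-88131) - 214883/369400 = -6353519645/(-88131) - 214883/369400 = -6353519645*(-1/88131) - 214883*1/369400 = 6353519645/88131 - 214883/369400 = 2346971219009327/32555591400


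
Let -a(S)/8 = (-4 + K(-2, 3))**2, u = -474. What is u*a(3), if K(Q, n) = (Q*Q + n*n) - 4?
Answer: 94800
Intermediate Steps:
K(Q, n) = -4 + Q**2 + n**2 (K(Q, n) = (Q**2 + n**2) - 4 = -4 + Q**2 + n**2)
a(S) = -200 (a(S) = -8*(-4 + (-4 + (-2)**2 + 3**2))**2 = -8*(-4 + (-4 + 4 + 9))**2 = -8*(-4 + 9)**2 = -8*5**2 = -8*25 = -200)
u*a(3) = -474*(-200) = 94800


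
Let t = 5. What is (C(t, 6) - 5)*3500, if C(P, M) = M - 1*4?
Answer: -10500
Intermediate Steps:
C(P, M) = -4 + M (C(P, M) = M - 4 = -4 + M)
(C(t, 6) - 5)*3500 = ((-4 + 6) - 5)*3500 = (2 - 5)*3500 = -3*3500 = -10500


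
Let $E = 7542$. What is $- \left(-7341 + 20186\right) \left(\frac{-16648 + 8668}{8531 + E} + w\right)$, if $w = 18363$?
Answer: $- \frac{3791079966555}{16073} \approx -2.3587 \cdot 10^{8}$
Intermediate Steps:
$- \left(-7341 + 20186\right) \left(\frac{-16648 + 8668}{8531 + E} + w\right) = - \left(-7341 + 20186\right) \left(\frac{-16648 + 8668}{8531 + 7542} + 18363\right) = - 12845 \left(- \frac{7980}{16073} + 18363\right) = - \frac{12845 \cdot 295140519}{16073} = \left(-1\right) \frac{3791079966555}{16073} = - \frac{3791079966555}{16073}$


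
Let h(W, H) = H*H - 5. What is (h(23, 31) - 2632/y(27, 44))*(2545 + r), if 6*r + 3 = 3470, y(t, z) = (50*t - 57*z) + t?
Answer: 10154217358/3393 ≈ 2.9927e+6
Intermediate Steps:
y(t, z) = -57*z + 51*t (y(t, z) = (-57*z + 50*t) + t = -57*z + 51*t)
r = 3467/6 (r = -1/2 + (1/6)*3470 = -1/2 + 1735/3 = 3467/6 ≈ 577.83)
h(W, H) = -5 + H**2 (h(W, H) = H**2 - 5 = -5 + H**2)
(h(23, 31) - 2632/y(27, 44))*(2545 + r) = ((-5 + 31**2) - 2632/(-57*44 + 51*27))*(2545 + 3467/6) = ((-5 + 961) - 2632/(-2508 + 1377))*(18737/6) = (956 - 2632/(-1131))*(18737/6) = (956 - 2632*(-1/1131))*(18737/6) = (956 + 2632/1131)*(18737/6) = (1083868/1131)*(18737/6) = 10154217358/3393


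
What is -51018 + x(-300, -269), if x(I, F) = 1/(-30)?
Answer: -1530541/30 ≈ -51018.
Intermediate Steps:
x(I, F) = -1/30
-51018 + x(-300, -269) = -51018 - 1/30 = -1530541/30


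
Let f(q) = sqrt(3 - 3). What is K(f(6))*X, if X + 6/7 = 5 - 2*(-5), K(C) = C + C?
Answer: 0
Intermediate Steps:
f(q) = 0 (f(q) = sqrt(0) = 0)
K(C) = 2*C
X = 99/7 (X = -6/7 + (5 - 2*(-5)) = -6/7 + (5 + 10) = -6/7 + 15 = 99/7 ≈ 14.143)
K(f(6))*X = (2*0)*(99/7) = 0*(99/7) = 0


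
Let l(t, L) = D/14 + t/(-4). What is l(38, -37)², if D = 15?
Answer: 3481/49 ≈ 71.041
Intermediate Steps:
l(t, L) = 15/14 - t/4 (l(t, L) = 15/14 + t/(-4) = 15*(1/14) + t*(-¼) = 15/14 - t/4)
l(38, -37)² = (15/14 - ¼*38)² = (15/14 - 19/2)² = (-59/7)² = 3481/49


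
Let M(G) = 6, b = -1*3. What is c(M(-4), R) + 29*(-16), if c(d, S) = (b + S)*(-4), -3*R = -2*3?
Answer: -460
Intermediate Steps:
R = 2 (R = -(-2)*3/3 = -⅓*(-6) = 2)
b = -3
c(d, S) = 12 - 4*S (c(d, S) = (-3 + S)*(-4) = 12 - 4*S)
c(M(-4), R) + 29*(-16) = (12 - 4*2) + 29*(-16) = (12 - 8) - 464 = 4 - 464 = -460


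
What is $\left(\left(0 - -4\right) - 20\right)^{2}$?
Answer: $256$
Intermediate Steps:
$\left(\left(0 - -4\right) - 20\right)^{2} = \left(\left(0 + 4\right) - 20\right)^{2} = \left(4 - 20\right)^{2} = \left(-16\right)^{2} = 256$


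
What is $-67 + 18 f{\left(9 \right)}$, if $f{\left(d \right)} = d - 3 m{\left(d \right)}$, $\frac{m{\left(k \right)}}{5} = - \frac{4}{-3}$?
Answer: $-265$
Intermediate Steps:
$m{\left(k \right)} = \frac{20}{3}$ ($m{\left(k \right)} = 5 \left(- \frac{4}{-3}\right) = 5 \left(\left(-4\right) \left(- \frac{1}{3}\right)\right) = 5 \cdot \frac{4}{3} = \frac{20}{3}$)
$f{\left(d \right)} = -20 + d$ ($f{\left(d \right)} = d - 20 = -20 + d$)
$-67 + 18 f{\left(9 \right)} = -67 + 18 \left(-20 + 9\right) = -67 + 18 \left(-11\right) = -67 - 198 = -265$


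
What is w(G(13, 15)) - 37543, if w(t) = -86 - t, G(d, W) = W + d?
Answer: -37657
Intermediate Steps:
w(G(13, 15)) - 37543 = (-86 - (15 + 13)) - 37543 = (-86 - 1*28) - 37543 = (-86 - 28) - 37543 = -114 - 37543 = -37657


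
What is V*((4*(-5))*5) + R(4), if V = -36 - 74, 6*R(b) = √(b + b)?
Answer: 11000 + √2/3 ≈ 11000.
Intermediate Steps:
R(b) = √2*√b/6 (R(b) = √(b + b)/6 = √(2*b)/6 = (√2*√b)/6 = √2*√b/6)
V = -110
V*((4*(-5))*5) + R(4) = -110*4*(-5)*5 + √2*√4/6 = -(-2200)*5 + (⅙)*√2*2 = -110*(-100) + √2/3 = 11000 + √2/3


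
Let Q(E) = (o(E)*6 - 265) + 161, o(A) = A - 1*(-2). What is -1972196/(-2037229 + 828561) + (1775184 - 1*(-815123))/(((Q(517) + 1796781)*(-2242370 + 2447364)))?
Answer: 181909414709973715/111483413630202418 ≈ 1.6317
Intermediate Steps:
o(A) = 2 + A (o(A) = A + 2 = 2 + A)
Q(E) = -92 + 6*E (Q(E) = ((2 + E)*6 - 265) + 161 = ((12 + 6*E) - 265) + 161 = (-253 + 6*E) + 161 = -92 + 6*E)
-1972196/(-2037229 + 828561) + (1775184 - 1*(-815123))/(((Q(517) + 1796781)*(-2242370 + 2447364))) = -1972196/(-2037229 + 828561) + (1775184 - 1*(-815123))/((((-92 + 6*517) + 1796781)*(-2242370 + 2447364))) = -1972196/(-1208668) + (1775184 + 815123)/((((-92 + 3102) + 1796781)*204994)) = -1972196*(-1/1208668) + 2590307/(((3010 + 1796781)*204994)) = 493049/302167 + 2590307/((1799791*204994)) = 493049/302167 + 2590307/368946356254 = 181909414709973715/111483413630202418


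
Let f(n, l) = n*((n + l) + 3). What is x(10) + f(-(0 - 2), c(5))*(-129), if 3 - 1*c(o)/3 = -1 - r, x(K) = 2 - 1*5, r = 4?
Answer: -7485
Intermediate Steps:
x(K) = -3 (x(K) = 2 - 5 = -3)
c(o) = 24 (c(o) = 9 - 3*(-1 - 1*4) = 9 - 3*(-1 - 4) = 9 - 3*(-5) = 9 + 15 = 24)
f(n, l) = n*(3 + l + n) (f(n, l) = n*((l + n) + 3) = n*(3 + l + n))
x(10) + f(-(0 - 2), c(5))*(-129) = -3 + ((-(0 - 2))*(3 + 24 - (0 - 2)))*(-129) = -3 + ((-1*(-2))*(3 + 24 - 1*(-2)))*(-129) = -3 + (2*(3 + 24 + 2))*(-129) = -3 + (2*29)*(-129) = -3 + 58*(-129) = -3 - 7482 = -7485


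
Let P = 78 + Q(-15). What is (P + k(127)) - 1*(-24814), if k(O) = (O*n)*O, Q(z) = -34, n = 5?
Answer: 105503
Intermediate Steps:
k(O) = 5*O² (k(O) = (O*5)*O = (5*O)*O = 5*O²)
P = 44 (P = 78 - 34 = 44)
(P + k(127)) - 1*(-24814) = (44 + 5*127²) - 1*(-24814) = (44 + 5*16129) + 24814 = (44 + 80645) + 24814 = 80689 + 24814 = 105503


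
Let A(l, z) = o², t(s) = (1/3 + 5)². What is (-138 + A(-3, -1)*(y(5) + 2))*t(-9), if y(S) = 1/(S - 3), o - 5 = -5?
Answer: -11776/3 ≈ -3925.3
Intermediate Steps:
o = 0 (o = 5 - 5 = 0)
y(S) = 1/(-3 + S)
t(s) = 256/9 (t(s) = (⅓ + 5)² = (16/3)² = 256/9)
A(l, z) = 0 (A(l, z) = 0² = 0)
(-138 + A(-3, -1)*(y(5) + 2))*t(-9) = (-138 + 0*(1/(-3 + 5) + 2))*(256/9) = (-138 + 0*(1/2 + 2))*(256/9) = (-138 + 0*(½ + 2))*(256/9) = (-138 + 0*(5/2))*(256/9) = (-138 + 0)*(256/9) = -138*256/9 = -11776/3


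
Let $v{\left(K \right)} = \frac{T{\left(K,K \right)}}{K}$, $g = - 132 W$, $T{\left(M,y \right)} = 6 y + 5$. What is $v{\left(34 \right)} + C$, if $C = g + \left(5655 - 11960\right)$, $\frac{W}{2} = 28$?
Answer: $- \frac{465489}{34} \approx -13691.0$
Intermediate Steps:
$T{\left(M,y \right)} = 5 + 6 y$
$W = 56$ ($W = 2 \cdot 28 = 56$)
$g = -7392$ ($g = \left(-132\right) 56 = -7392$)
$C = -13697$ ($C = -7392 + \left(5655 - 11960\right) = -7392 - 6305 = -13697$)
$v{\left(K \right)} = \frac{5 + 6 K}{K}$
$v{\left(34 \right)} + C = \left(6 + \frac{5}{34}\right) - 13697 = \frac{209}{34} - 13697 = - \frac{465489}{34}$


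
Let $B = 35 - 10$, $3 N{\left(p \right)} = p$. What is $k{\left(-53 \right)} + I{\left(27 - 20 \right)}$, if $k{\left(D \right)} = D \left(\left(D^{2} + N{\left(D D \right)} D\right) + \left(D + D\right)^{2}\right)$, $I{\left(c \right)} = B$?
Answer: $\frac{5657401}{3} \approx 1.8858 \cdot 10^{6}$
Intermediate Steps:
$N{\left(p \right)} = \frac{p}{3}$
$B = 25$
$I{\left(c \right)} = 25$
$k{\left(D \right)} = D \left(5 D^{2} + \frac{D^{3}}{3}\right)$ ($k{\left(D \right)} = D \left(\left(D^{2} + \frac{D D}{3} D\right) + \left(D + D\right)^{2}\right) = D \left(\left(D^{2} + \frac{D^{2}}{3} D\right) + \left(2 D\right)^{2}\right) = D \left(\left(D^{2} + \frac{D^{3}}{3}\right) + 4 D^{2}\right) = D \left(5 D^{2} + \frac{D^{3}}{3}\right)$)
$k{\left(-53 \right)} + I{\left(27 - 20 \right)} = \frac{\left(-53\right)^{3} \left(15 - 53\right)}{3} + 25 = \frac{1}{3} \left(-148877\right) \left(-38\right) + 25 = \frac{5657326}{3} + 25 = \frac{5657401}{3}$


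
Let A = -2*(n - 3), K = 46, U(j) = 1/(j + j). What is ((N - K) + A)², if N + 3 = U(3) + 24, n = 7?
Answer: 38809/36 ≈ 1078.0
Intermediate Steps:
U(j) = 1/(2*j)
N = 127/6 (N = -3 + ((½)/3 + 24) = -3 + ((½)*(⅓) + 24) = -3 + (⅙ + 24) = -3 + 145/6 = 127/6 ≈ 21.167)
A = -8 (A = -2*(7 - 3) = -2*4 = -8)
((N - K) + A)² = ((127/6 - 1*46) - 8)² = ((127/6 - 46) - 8)² = (-149/6 - 8)² = (-197/6)² = 38809/36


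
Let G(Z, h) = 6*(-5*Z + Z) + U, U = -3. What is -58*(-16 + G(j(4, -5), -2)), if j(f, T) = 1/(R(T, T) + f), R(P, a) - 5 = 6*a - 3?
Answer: 1044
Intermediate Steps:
R(P, a) = 2 + 6*a (R(P, a) = 5 + (6*a - 3) = 5 + (-3 + 6*a) = 2 + 6*a)
j(f, T) = 1/(2 + f + 6*T) (j(f, T) = 1/((2 + 6*T) + f) = 1/(2 + f + 6*T))
G(Z, h) = -3 - 24*Z (G(Z, h) = 6*(-5*Z + Z) - 3 = 6*(-4*Z) - 3 = -24*Z - 3 = -3 - 24*Z)
-58*(-16 + G(j(4, -5), -2)) = -58*(-16 + (-3 - 24/(2 + 4 + 6*(-5)))) = -58*(-16 + (-3 - 24/(2 + 4 - 30))) = -58*(-16 + (-3 - 24/(-24))) = -58*(-16 + (-3 - 24*(-1/24))) = -58*(-16 + (-3 + 1)) = -58*(-16 - 2) = -58*(-18) = 1044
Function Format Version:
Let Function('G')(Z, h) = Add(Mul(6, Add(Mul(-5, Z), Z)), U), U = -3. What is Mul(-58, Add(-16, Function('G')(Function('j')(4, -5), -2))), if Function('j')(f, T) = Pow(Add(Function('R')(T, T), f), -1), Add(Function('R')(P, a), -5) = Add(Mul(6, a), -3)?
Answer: 1044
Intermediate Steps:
Function('R')(P, a) = Add(2, Mul(6, a)) (Function('R')(P, a) = Add(5, Add(Mul(6, a), -3)) = Add(5, Add(-3, Mul(6, a))) = Add(2, Mul(6, a)))
Function('j')(f, T) = Pow(Add(2, f, Mul(6, T)), -1) (Function('j')(f, T) = Pow(Add(Add(2, Mul(6, T)), f), -1) = Pow(Add(2, f, Mul(6, T)), -1))
Function('G')(Z, h) = Add(-3, Mul(-24, Z)) (Function('G')(Z, h) = Add(Mul(6, Add(Mul(-5, Z), Z)), -3) = Add(Mul(6, Mul(-4, Z)), -3) = Add(Mul(-24, Z), -3) = Add(-3, Mul(-24, Z)))
Mul(-58, Add(-16, Function('G')(Function('j')(4, -5), -2))) = Mul(-58, Add(-16, Add(-3, Mul(-24, Pow(Add(2, 4, Mul(6, -5)), -1))))) = Mul(-58, Add(-16, Add(-3, Mul(-24, Pow(Add(2, 4, -30), -1))))) = Mul(-58, Add(-16, Add(-3, Mul(-24, Pow(-24, -1))))) = Mul(-58, Add(-16, Add(-3, Mul(-24, Rational(-1, 24))))) = Mul(-58, Add(-16, Add(-3, 1))) = Mul(-58, Add(-16, -2)) = Mul(-58, -18) = 1044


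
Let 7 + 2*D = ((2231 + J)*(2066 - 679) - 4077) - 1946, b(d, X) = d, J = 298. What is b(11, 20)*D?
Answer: 38518623/2 ≈ 1.9259e+7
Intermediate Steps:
D = 3501693/2 (D = -7/2 + (((2231 + 298)*(2066 - 679) - 4077) - 1946)/2 = -7/2 + ((2529*1387 - 4077) - 1946)/2 = -7/2 + ((3507723 - 4077) - 1946)/2 = -7/2 + (3503646 - 1946)/2 = -7/2 + (1/2)*3501700 = -7/2 + 1750850 = 3501693/2 ≈ 1.7508e+6)
b(11, 20)*D = 11*(3501693/2) = 38518623/2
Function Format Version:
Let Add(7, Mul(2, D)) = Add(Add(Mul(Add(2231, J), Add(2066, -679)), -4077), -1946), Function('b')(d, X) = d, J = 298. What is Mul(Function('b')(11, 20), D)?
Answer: Rational(38518623, 2) ≈ 1.9259e+7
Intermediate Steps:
D = Rational(3501693, 2) (D = Add(Rational(-7, 2), Mul(Rational(1, 2), Add(Add(Mul(Add(2231, 298), Add(2066, -679)), -4077), -1946))) = Add(Rational(-7, 2), Mul(Rational(1, 2), Add(Add(Mul(2529, 1387), -4077), -1946))) = Add(Rational(-7, 2), Mul(Rational(1, 2), Add(Add(3507723, -4077), -1946))) = Add(Rational(-7, 2), Mul(Rational(1, 2), Add(3503646, -1946))) = Add(Rational(-7, 2), Mul(Rational(1, 2), 3501700)) = Add(Rational(-7, 2), 1750850) = Rational(3501693, 2) ≈ 1.7508e+6)
Mul(Function('b')(11, 20), D) = Mul(11, Rational(3501693, 2)) = Rational(38518623, 2)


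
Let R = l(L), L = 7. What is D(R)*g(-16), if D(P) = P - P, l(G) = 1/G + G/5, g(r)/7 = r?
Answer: 0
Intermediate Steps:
g(r) = 7*r
l(G) = 1/G + G/5 (l(G) = 1/G + G*(⅕) = 1/G + G/5)
R = 54/35 (R = 1/7 + (⅕)*7 = ⅐ + 7/5 = 54/35 ≈ 1.5429)
D(P) = 0
D(R)*g(-16) = 0*(7*(-16)) = 0*(-112) = 0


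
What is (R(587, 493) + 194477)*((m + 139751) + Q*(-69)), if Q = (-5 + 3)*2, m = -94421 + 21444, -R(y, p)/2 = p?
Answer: 12973571550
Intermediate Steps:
R(y, p) = -2*p
m = -72977
Q = -4 (Q = -2*2 = -4)
(R(587, 493) + 194477)*((m + 139751) + Q*(-69)) = (-2*493 + 194477)*((-72977 + 139751) - 4*(-69)) = (-986 + 194477)*(66774 + 276) = 193491*67050 = 12973571550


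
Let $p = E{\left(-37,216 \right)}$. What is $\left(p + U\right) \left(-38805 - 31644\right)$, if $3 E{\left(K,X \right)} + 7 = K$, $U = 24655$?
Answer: $-1735886843$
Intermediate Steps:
$E{\left(K,X \right)} = - \frac{7}{3} + \frac{K}{3}$
$p = - \frac{44}{3}$ ($p = - \frac{7}{3} + \frac{1}{3} \left(-37\right) = - \frac{7}{3} - \frac{37}{3} = - \frac{44}{3} \approx -14.667$)
$\left(p + U\right) \left(-38805 - 31644\right) = \left(- \frac{44}{3} + 24655\right) \left(-38805 - 31644\right) = \frac{73921}{3} \left(-70449\right) = -1735886843$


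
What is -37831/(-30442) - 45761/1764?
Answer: -663161239/26849844 ≈ -24.699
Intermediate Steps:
-37831/(-30442) - 45761/1764 = -37831*(-1/30442) - 45761*1/1764 = 37831/30442 - 45761/1764 = -663161239/26849844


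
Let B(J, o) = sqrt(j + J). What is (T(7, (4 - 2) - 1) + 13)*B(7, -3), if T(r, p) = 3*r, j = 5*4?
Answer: 102*sqrt(3) ≈ 176.67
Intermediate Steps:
j = 20
B(J, o) = sqrt(20 + J)
(T(7, (4 - 2) - 1) + 13)*B(7, -3) = (3*7 + 13)*sqrt(20 + 7) = (21 + 13)*sqrt(27) = 34*(3*sqrt(3)) = 102*sqrt(3)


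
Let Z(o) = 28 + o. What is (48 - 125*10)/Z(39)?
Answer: -1202/67 ≈ -17.940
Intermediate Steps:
(48 - 125*10)/Z(39) = (48 - 125*10)/(28 + 39) = (48 - 1250)/67 = -1202*1/67 = -1202/67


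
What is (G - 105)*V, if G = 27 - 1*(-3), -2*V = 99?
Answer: 7425/2 ≈ 3712.5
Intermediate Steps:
V = -99/2 (V = -1/2*99 = -99/2 ≈ -49.500)
G = 30 (G = 27 + 3 = 30)
(G - 105)*V = (30 - 105)*(-99/2) = -75*(-99/2) = 7425/2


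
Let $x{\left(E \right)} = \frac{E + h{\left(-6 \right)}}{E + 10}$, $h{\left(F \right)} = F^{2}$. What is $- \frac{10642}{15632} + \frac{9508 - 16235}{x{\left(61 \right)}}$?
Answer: $- \frac{3733570609}{758152} \approx -4924.6$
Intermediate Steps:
$x{\left(E \right)} = \frac{36 + E}{10 + E}$ ($x{\left(E \right)} = \frac{E + \left(-6\right)^{2}}{E + 10} = \frac{E + 36}{10 + E} = \frac{36 + E}{10 + E}$)
$- \frac{10642}{15632} + \frac{9508 - 16235}{x{\left(61 \right)}} = - \frac{10642}{15632} + \frac{9508 - 16235}{\frac{1}{10 + 61} \left(36 + 61\right)} = \left(-10642\right) \frac{1}{15632} + \frac{9508 - 16235}{\frac{1}{71} \cdot 97} = - \frac{5321}{7816} - \frac{6727}{\frac{1}{71} \cdot 97} = - \frac{5321}{7816} - \frac{6727}{\frac{97}{71}} = - \frac{5321}{7816} - \frac{477617}{97} = - \frac{3733570609}{758152}$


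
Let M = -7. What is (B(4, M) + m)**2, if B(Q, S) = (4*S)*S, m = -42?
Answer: 23716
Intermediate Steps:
B(Q, S) = 4*S**2
(B(4, M) + m)**2 = (4*(-7)**2 - 42)**2 = (4*49 - 42)**2 = (196 - 42)**2 = 154**2 = 23716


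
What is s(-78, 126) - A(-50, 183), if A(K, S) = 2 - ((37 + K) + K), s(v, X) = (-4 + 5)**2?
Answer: -64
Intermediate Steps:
s(v, X) = 1 (s(v, X) = 1**2 = 1)
A(K, S) = -35 - 2*K (A(K, S) = 2 - (37 + 2*K) = 2 + (-37 - 2*K) = -35 - 2*K)
s(-78, 126) - A(-50, 183) = 1 - (-35 - 2*(-50)) = 1 - (-35 + 100) = 1 - 1*65 = 1 - 65 = -64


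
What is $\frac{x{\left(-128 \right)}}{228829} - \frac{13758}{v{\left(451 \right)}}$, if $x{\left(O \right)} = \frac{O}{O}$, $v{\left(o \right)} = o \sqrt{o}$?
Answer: $\frac{1}{228829} - \frac{13758 \sqrt{451}}{203401} \approx -1.4364$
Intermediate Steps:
$v{\left(o \right)} = o^{\frac{3}{2}}$
$x{\left(O \right)} = 1$
$\frac{x{\left(-128 \right)}}{228829} - \frac{13758}{v{\left(451 \right)}} = 1 \cdot \frac{1}{228829} - \frac{13758}{451^{\frac{3}{2}}} = 1 \cdot \frac{1}{228829} - \frac{13758}{451 \sqrt{451}} = \frac{1}{228829} - 13758 \frac{\sqrt{451}}{203401} = \frac{1}{228829} - \frac{13758 \sqrt{451}}{203401}$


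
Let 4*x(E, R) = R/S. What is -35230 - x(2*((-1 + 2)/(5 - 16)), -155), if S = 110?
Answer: -3100209/88 ≈ -35230.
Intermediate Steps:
x(E, R) = R/440 (x(E, R) = (R/110)/4 = R/440)
-35230 - x(2*((-1 + 2)/(5 - 16)), -155) = -35230 - (-155)/440 = -35230 - 1*(-31/88) = -35230 + 31/88 = -3100209/88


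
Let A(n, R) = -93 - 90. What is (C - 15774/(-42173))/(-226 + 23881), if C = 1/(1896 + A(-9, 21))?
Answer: 5412607/341778553119 ≈ 1.5837e-5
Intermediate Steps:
A(n, R) = -183
C = 1/1713 (C = 1/(1896 - 183) = 1/1713 ≈ 0.00058377)
(C - 15774/(-42173))/(-226 + 23881) = (1/1713 - 15774/(-42173))/(-226 + 23881) = (1/1713 - 15774*(-1/42173))/23655 = (1/1713 + 15774/42173)*(1/23655) = (27063035/72242349)*(1/23655) = 5412607/341778553119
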